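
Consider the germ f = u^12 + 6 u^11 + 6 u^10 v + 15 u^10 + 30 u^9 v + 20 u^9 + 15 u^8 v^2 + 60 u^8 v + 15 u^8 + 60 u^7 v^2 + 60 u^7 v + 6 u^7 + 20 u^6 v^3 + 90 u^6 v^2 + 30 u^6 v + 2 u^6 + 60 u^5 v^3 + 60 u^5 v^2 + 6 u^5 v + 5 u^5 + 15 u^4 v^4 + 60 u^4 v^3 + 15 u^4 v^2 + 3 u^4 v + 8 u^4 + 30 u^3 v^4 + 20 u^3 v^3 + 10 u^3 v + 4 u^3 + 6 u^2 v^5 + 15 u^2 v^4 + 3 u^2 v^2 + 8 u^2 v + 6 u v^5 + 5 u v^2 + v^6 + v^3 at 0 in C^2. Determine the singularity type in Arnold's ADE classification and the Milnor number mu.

Type D_7, Milnor number mu = 7.

The Hessian of f at 0 has rank 0. Corank 2; j^3 = (u + v)*(2*u + v)^2 has shape L^2 M (L != M), so D-series; mu = 7 gives D_7.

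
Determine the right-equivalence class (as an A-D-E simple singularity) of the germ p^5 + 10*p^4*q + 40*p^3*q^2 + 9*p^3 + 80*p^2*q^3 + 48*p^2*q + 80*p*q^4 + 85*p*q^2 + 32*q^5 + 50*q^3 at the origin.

D_{6}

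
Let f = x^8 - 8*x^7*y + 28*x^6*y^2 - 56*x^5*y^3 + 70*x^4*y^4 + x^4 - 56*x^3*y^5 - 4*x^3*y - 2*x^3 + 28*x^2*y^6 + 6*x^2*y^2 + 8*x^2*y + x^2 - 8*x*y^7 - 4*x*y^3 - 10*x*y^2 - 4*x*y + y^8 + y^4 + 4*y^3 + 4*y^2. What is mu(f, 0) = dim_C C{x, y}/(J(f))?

7

The Hessian of f at 0 has rank 1. Corank 1: A-series; mu = 7 gives A_7.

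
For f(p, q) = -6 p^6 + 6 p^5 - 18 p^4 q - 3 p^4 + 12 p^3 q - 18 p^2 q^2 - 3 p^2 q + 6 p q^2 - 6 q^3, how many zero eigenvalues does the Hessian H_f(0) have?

2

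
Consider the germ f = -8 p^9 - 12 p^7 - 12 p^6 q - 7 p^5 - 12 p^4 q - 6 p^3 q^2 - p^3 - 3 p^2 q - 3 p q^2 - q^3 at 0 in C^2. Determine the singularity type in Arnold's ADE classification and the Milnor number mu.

Type E8, Milnor number mu = 8.

The Hessian of f at 0 is [[0, 0], [0, 0]] with rank 0, so corank 2. A Groebner basis of the Jacobian ideal J(f) in C{p,q} is {3*p^2/4 + p*q^3 + 3*p*q/2 + 3*q^2/4, -p^2 - 2*p*q + q^4 - q^2, p^3 - 3*p*q^2 - 2*q^3, p^2*q + 2*p*q^2 + q^3}; counting standard monomials gives mu = 8. Corank 2; j^3 = -(p + q)^3 is a perfect cube, so E-series; the 5-jet and mu = 8 give E_8.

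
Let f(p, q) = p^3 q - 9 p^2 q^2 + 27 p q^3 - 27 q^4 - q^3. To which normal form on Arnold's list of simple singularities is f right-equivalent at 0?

E7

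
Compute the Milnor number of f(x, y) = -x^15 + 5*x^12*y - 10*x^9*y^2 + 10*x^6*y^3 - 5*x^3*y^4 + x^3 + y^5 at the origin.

8

The Hessian of f at 0 is [[0, 0], [0, 0]] with rank 0, so corank 2. A Groebner basis of the Jacobian ideal J(f) in C{x,y} is {y^4, x^2}; counting standard monomials gives mu = 8. Corank 2; j^3 = x^3 is a perfect cube, so E-series; the 5-jet and mu = 8 give E_8.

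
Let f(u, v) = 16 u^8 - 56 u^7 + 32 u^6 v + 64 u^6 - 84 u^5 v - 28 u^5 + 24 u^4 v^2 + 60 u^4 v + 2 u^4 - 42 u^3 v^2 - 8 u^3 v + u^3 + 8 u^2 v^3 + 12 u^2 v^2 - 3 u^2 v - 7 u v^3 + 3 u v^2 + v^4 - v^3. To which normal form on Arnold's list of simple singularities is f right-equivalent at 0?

E7

The Hessian of f at 0 has rank 0. Corank 2; j^3 = (u - v)^3 is a perfect cube, so E-series; the 4-jet and mu = 7 give E_7.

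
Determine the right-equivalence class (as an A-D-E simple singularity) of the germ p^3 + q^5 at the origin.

The Hessian of f at 0 has rank 0. Corank 2; j^3 = p^3 is a perfect cube, so E-series; the 5-jet and mu = 8 give E_8.

E_{8}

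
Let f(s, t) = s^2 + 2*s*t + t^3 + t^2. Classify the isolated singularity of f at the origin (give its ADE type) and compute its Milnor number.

Type A2, Milnor number mu = 2.

The Hessian of f at 0 is [[2, 2], [2, 2]] with rank 1, so corank 1. A Groebner basis of the Jacobian ideal J(f) in C{s,t} is {t^2, s + t}; counting standard monomials gives mu = 2. Corank 1: A-series; mu = 2 gives A_2.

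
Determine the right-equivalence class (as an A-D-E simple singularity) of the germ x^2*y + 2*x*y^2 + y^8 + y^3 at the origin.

The Hessian of f at 0 is [[0, 0], [0, 0]] with rank 0, so corank 2. A Groebner basis of the Jacobian ideal J(f) in C{x,y} is {x^2/8 + y^7 - y^2/8, x^3 + y^3, x*y + y^2}; counting standard monomials gives mu = 9. Corank 2; j^3 = y*(x + y)^2 has shape L^2 M (L != M), so D-series; mu = 9 gives D_9.

D_{9}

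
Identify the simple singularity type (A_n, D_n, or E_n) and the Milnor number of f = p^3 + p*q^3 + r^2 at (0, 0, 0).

The Hessian of f at 0 has rank 1. Corank 2; j^3 = p^3 is a perfect cube, so E-series; the 4-jet and mu = 7 give E_7.

Type E_7, Milnor number mu = 7.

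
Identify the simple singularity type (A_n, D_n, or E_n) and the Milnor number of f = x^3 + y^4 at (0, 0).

The Hessian of f at 0 has rank 0. Corank 2; j^3 = x^3 is a perfect cube, so E-series; the 4-jet and mu = 6 give E_6.

Type E_6, Milnor number mu = 6.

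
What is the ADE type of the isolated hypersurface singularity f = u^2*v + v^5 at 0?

D6

The Hessian of f at 0 is [[0, 0], [0, 0]] with rank 0, so corank 2. A Groebner basis of the Jacobian ideal J(f) in C{u,v} is {u^2/5 + v^4, u^3, u*v}; counting standard monomials gives mu = 6. Corank 2; j^3 = u^2*v has shape L^2 M (L != M), so D-series; mu = 6 gives D_6.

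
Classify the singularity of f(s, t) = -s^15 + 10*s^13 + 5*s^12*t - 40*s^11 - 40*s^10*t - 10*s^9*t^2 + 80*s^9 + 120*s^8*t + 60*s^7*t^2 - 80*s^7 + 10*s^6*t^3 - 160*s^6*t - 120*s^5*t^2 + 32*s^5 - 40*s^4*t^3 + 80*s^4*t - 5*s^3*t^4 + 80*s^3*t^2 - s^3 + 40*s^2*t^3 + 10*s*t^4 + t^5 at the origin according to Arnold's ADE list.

E_{8}

The Hessian of f at 0 has rank 0. Corank 2; j^3 = -s^3 is a perfect cube, so E-series; the 5-jet and mu = 8 give E_8.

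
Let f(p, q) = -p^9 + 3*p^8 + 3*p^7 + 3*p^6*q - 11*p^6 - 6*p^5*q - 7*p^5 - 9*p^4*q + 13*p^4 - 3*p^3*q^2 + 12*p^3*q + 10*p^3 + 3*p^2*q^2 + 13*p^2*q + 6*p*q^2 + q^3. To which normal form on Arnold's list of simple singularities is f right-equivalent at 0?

D4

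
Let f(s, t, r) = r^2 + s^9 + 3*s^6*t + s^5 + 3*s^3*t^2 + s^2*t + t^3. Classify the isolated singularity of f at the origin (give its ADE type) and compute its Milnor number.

Type D4, Milnor number mu = 4.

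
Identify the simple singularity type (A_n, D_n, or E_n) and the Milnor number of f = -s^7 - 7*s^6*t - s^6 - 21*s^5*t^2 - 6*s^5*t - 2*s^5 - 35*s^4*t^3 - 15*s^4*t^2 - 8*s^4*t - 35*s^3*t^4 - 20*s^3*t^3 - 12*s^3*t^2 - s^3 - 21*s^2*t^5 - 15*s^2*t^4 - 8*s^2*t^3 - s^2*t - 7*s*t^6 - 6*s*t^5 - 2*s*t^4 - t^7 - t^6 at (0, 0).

Type D_{7}, Milnor number mu = 7.

The Hessian of f at 0 is [[0, 0], [0, 0]] with rank 0, so corank 2. A Groebner basis of the Jacobian ideal J(f) in C{s,t} is {s^2 + s*t + t^4, s^3, s^2*t, -s^2/6 + s*t^2}; counting standard monomials gives mu = 7. Corank 2; j^3 = -s^2*(s + t) has shape L^2 M (L != M), so D-series; mu = 7 gives D_7.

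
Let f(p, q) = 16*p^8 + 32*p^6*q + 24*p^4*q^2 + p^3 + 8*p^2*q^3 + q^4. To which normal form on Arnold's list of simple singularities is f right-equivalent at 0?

E_{6}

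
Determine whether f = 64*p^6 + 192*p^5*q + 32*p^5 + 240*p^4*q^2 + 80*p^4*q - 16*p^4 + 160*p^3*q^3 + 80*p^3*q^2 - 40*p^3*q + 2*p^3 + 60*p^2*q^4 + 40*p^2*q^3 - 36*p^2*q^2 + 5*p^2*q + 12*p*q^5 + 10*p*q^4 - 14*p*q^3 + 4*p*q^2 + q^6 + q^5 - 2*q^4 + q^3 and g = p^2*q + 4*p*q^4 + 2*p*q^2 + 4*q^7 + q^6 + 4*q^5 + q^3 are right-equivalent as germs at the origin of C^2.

Yes.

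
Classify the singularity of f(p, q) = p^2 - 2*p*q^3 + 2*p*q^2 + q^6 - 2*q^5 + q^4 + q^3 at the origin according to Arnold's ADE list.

The Hessian of f at 0 is [[2, 0], [0, 0]] with rank 1, so corank 1. A Groebner basis of the Jacobian ideal J(f) in C{p,q} is {q^2, p}; counting standard monomials gives mu = 2. Corank 1: A-series; mu = 2 gives A_2.

A_{2}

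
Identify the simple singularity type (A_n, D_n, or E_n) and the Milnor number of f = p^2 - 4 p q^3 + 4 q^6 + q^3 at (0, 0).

The Hessian of f at 0 has rank 1. Corank 1: A-series; mu = 2 gives A_2.

Type A_2, Milnor number mu = 2.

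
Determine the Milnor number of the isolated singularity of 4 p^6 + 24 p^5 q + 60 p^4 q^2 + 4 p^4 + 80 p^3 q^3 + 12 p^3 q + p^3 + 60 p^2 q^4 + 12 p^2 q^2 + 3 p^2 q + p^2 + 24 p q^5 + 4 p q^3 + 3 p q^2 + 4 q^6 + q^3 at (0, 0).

2

The Hessian of f at 0 has rank 1. Corank 1: A-series; mu = 2 gives A_2.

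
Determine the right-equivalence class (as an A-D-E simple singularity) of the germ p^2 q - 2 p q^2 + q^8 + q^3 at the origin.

D9

The Hessian of f at 0 has rank 0. Corank 2; j^3 = q*(p - q)^2 has shape L^2 M (L != M), so D-series; mu = 9 gives D_9.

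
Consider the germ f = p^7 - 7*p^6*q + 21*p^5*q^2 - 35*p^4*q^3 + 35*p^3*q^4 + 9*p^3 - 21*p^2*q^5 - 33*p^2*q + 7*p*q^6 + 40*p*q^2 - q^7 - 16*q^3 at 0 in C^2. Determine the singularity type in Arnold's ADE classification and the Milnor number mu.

Type D_8, Milnor number mu = 8.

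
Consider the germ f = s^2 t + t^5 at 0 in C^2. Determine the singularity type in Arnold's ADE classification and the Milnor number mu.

The Hessian of f at 0 has rank 0. Corank 2; j^3 = s^2*t has shape L^2 M (L != M), so D-series; mu = 6 gives D_6.

Type D_{6}, Milnor number mu = 6.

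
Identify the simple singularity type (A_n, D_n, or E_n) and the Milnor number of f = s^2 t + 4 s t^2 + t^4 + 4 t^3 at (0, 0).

The Hessian of f at 0 is [[0, 0], [0, 0]] with rank 0, so corank 2. A Groebner basis of the Jacobian ideal J(f) in C{s,t} is {s^3 - 2*s^2 + 8*t^2, s^2/4 + t^3 - t^2, s*t + 2*t^2}; counting standard monomials gives mu = 5. Corank 2; j^3 = t*(s + 2*t)^2 has shape L^2 M (L != M), so D-series; mu = 5 gives D_5.

Type D_{5}, Milnor number mu = 5.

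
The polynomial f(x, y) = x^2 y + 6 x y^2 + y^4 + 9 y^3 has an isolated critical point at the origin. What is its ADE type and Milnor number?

Type D_{5}, Milnor number mu = 5.

The Hessian of f at 0 has rank 0. Corank 2; j^3 = y*(x + 3*y)^2 has shape L^2 M (L != M), so D-series; mu = 5 gives D_5.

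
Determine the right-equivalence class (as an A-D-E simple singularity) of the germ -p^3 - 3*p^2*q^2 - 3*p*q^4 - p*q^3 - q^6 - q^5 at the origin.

E_7

The Hessian of f at 0 is [[0, 0], [0, 0]] with rank 0, so corank 2. A Groebner basis of the Jacobian ideal J(f) in C{p,q} is {-p^2 + q^4 - q^3/3, p^3, p^2*q + p^2/3 + q^3/9, p^2 + p*q^2 + q^3/3}; counting standard monomials gives mu = 7. Corank 2; j^3 = -p^3 is a perfect cube, so E-series; the 4-jet and mu = 7 give E_7.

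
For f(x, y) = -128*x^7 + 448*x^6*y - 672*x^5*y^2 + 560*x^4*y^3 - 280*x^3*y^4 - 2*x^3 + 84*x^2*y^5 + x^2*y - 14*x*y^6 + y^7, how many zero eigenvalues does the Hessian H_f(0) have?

2

Hessian at 0 has rank 0.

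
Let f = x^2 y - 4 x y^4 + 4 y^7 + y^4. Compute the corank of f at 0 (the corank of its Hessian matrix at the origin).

Hessian at 0 has rank 0.

2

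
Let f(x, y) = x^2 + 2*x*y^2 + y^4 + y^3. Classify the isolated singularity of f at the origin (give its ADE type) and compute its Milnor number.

The Hessian of f at 0 has rank 1. Corank 1: A-series; mu = 2 gives A_2.

Type A_2, Milnor number mu = 2.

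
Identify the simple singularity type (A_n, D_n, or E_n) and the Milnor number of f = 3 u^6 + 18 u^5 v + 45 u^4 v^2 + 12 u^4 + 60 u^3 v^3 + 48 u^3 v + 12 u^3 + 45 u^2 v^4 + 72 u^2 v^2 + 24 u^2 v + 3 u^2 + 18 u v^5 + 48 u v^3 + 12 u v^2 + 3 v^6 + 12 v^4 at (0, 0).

The Hessian of f at 0 has rank 1. Corank 1: A-series; mu = 5 gives A_5.

Type A5, Milnor number mu = 5.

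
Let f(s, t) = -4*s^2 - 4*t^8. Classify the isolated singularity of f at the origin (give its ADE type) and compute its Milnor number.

The Hessian of f at 0 has rank 1. Corank 1: A-series; mu = 7 gives A_7.

Type A7, Milnor number mu = 7.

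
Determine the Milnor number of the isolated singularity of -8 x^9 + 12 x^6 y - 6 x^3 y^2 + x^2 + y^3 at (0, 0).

2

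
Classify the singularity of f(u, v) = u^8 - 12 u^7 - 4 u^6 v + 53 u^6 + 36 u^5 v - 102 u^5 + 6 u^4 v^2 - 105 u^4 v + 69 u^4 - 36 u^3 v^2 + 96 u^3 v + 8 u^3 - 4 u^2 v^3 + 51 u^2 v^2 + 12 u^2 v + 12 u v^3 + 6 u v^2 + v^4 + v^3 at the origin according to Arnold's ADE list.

The Hessian of f at 0 has rank 0. Corank 2; j^3 = (2*u + v)^3 is a perfect cube, so E-series; the 4-jet and mu = 6 give E_6.

E6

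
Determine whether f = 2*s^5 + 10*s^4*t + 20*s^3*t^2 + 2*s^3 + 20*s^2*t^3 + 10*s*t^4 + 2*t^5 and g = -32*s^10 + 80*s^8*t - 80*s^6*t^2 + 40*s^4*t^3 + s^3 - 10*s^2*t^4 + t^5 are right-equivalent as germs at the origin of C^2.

Yes.

The Hessian of f at 0 has rank 0. Corank 2; j^3 = 2*s^3 is a perfect cube, so E-series; the 5-jet and mu = 8 give E_8. The Hessian of g at 0 has rank 0. Corank 2; j^3 = s^3 is a perfect cube, so E-series; the 5-jet and mu = 8 give E_8. Both have type E_8, hence right-equivalent.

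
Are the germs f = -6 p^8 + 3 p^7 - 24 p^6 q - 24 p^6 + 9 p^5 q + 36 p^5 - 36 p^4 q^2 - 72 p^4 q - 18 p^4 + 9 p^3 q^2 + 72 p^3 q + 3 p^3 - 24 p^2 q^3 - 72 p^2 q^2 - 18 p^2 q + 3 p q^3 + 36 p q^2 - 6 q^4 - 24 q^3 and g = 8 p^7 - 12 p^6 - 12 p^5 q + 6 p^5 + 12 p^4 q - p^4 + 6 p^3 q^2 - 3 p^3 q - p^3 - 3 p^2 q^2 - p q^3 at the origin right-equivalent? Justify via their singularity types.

The Hessian of f at 0 has rank 0. Corank 2; j^3 = 3*(p - 2*q)^3 is a perfect cube, so E-series; the 4-jet and mu = 7 give E_7. The Hessian of g at 0 has rank 0. Corank 2; j^3 = -p^3 is a perfect cube, so E-series; the 4-jet and mu = 7 give E_7. Both have type E_7, hence right-equivalent.

Yes.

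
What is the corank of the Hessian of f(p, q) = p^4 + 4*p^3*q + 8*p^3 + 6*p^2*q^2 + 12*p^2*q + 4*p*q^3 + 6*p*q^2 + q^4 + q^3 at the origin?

2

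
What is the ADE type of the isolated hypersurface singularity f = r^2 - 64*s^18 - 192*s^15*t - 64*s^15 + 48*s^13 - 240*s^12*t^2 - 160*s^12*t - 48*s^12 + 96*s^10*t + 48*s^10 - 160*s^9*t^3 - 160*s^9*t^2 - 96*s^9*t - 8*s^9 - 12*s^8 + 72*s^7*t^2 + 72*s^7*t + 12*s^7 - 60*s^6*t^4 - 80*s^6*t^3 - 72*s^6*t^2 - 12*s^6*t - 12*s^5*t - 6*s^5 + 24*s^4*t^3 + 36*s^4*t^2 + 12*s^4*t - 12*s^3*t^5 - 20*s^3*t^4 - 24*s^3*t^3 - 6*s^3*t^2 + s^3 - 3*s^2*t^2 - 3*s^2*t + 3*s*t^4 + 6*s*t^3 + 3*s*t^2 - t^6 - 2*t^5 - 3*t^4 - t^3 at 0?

E8

The Hessian of f at 0 has rank 1. Corank 2; j^3 = (s - t)^3 is a perfect cube, so E-series; the 5-jet and mu = 8 give E_8.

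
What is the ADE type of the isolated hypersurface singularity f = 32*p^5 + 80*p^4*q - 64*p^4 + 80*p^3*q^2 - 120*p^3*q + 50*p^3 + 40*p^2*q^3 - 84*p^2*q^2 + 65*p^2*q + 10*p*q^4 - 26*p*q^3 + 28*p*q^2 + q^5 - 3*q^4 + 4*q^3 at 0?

The Hessian of f at 0 has rank 0. Corank 2; j^3 = (2*p + q)*(5*p + 2*q)^2 has shape L^2 M (L != M), so D-series; mu = 5 gives D_5.

D_{5}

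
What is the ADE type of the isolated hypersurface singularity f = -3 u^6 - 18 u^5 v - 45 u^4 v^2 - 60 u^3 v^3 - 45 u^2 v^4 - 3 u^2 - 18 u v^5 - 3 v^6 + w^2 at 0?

A_{5}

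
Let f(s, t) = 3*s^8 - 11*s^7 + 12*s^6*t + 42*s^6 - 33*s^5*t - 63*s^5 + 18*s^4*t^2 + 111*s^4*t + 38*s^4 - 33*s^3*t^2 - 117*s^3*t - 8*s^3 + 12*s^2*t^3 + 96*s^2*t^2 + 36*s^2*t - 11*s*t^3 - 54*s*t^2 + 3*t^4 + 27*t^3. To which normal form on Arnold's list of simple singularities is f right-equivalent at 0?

The Hessian of f at 0 is [[0, 0], [0, 0]] with rank 0, so corank 2. A Groebner basis of the Jacobian ideal J(f) in C{s,t} is {-768*s^2/8657 + 2304*s*t/8657 + t^4 + 8*t^3/8657 - 1728*t^2/8657, s^3 - 17316*s^2/8657 + 51948*s*t/8657 - 29037*t^3/8657 - 38961*t^2/8657, s^2*t - 7688*s^2/8657 + 23064*s*t/8657 - 116389*t^3/51942 - 17298*t^2/8657, -2560*s^2/8657 + s*t^2 + 7680*s*t/8657 - 77753*t^3/51942 - 5760*t^2/8657}; counting standard monomials gives mu = 7. Corank 2; j^3 = -(2*s - 3*t)^3 is a perfect cube, so E-series; the 4-jet and mu = 7 give E_7.

E_{7}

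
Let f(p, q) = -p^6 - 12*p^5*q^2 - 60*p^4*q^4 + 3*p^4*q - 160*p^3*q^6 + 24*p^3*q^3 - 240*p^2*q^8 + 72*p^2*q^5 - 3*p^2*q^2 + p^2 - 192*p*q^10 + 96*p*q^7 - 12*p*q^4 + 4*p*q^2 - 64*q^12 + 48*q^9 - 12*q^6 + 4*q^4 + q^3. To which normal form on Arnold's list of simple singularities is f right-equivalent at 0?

A_2

The Hessian of f at 0 is [[2, 0], [0, 0]] with rank 1, so corank 1. A Groebner basis of the Jacobian ideal J(f) in C{p,q} is {q^2, p}; counting standard monomials gives mu = 2. Corank 1: A-series; mu = 2 gives A_2.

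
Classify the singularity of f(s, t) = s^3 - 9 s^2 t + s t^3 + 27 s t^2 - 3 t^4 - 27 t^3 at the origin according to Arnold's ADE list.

E_{7}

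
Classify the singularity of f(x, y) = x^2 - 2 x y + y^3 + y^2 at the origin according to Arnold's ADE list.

A_{2}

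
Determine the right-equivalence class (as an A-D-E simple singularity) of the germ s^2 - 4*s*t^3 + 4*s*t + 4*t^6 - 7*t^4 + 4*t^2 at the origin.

The Hessian of f at 0 has rank 1. Corank 1: A-series; mu = 3 gives A_3.

A_{3}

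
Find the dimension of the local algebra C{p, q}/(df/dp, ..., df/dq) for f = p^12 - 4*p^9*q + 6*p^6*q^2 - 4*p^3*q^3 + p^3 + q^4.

The Hessian of f at 0 is [[0, 0], [0, 0]] with rank 0, so corank 2. A Groebner basis of the Jacobian ideal J(f) in C{p,q} is {q^3, p^2}; counting standard monomials gives mu = 6. Corank 2; j^3 = p^3 is a perfect cube, so E-series; the 4-jet and mu = 6 give E_6.

6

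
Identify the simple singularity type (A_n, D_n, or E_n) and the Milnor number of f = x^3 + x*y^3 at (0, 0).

Type E7, Milnor number mu = 7.

The Hessian of f at 0 has rank 0. Corank 2; j^3 = x^3 is a perfect cube, so E-series; the 4-jet and mu = 7 give E_7.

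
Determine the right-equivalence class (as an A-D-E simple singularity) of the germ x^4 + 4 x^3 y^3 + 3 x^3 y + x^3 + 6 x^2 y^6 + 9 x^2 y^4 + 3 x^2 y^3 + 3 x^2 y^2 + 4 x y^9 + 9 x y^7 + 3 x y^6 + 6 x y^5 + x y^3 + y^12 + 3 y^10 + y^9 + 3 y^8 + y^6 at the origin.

E7

The Hessian of f at 0 has rank 0. Corank 2; j^3 = x^3 is a perfect cube, so E-series; the 4-jet and mu = 7 give E_7.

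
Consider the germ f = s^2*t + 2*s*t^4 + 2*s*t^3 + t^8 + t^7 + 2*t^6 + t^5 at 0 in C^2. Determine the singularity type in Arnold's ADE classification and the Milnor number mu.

The Hessian of f at 0 is [[0, 0], [0, 0]] with rank 0, so corank 2. A Groebner basis of the Jacobian ideal J(f) in C{s,t} is {s^2*t^2 - 10*s^2*t/17 + 3*s^2/17 - 4*s*t^2/17 + 7*s*t/17 + 7*t^3/17, 8*s^2*t/17 + s^2/17 + s*t^3 - 7*s*t^2/17 + 8*s*t/17 + 8*t^3/17, s*t + t^4 + t^3, s^3 + 11*s^2*t/17 - 5*s^2/17 + s*t^2/17 - 6*s*t/17 - 6*t^3/17}; counting standard monomials gives mu = 9. Corank 2; j^3 = s^2*t has shape L^2 M (L != M), so D-series; mu = 9 gives D_9.

Type D9, Milnor number mu = 9.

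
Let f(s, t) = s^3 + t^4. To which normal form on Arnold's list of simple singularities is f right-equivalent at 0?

The Hessian of f at 0 has rank 0. Corank 2; j^3 = s^3 is a perfect cube, so E-series; the 4-jet and mu = 6 give E_6.

E_{6}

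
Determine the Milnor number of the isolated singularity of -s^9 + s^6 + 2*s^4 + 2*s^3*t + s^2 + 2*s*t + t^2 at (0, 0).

8

The Hessian of f at 0 has rank 1. Corank 1: A-series; mu = 8 gives A_8.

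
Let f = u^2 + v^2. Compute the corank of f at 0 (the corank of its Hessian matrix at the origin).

The Hessian at 0 is [[2, 0], [0, 2]] of rank 2; hence corank 0.

0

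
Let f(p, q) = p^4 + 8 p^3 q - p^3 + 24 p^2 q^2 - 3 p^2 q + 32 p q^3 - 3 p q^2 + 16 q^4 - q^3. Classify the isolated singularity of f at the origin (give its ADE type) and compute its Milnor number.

The Hessian of f at 0 is [[0, 0], [0, 0]] with rank 0, so corank 2. A Groebner basis of the Jacobian ideal J(f) in C{p,q} is {q^4, p*q^2 + 4*q^3/3, p^2 + 2*p*q + q^2}; counting standard monomials gives mu = 6. Corank 2; j^3 = -(p + q)^3 is a perfect cube, so E-series; the 4-jet and mu = 6 give E_6.

Type E6, Milnor number mu = 6.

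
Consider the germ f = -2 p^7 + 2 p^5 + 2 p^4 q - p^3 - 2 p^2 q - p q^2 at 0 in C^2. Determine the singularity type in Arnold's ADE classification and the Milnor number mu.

The Hessian of f at 0 is [[0, 0], [0, 0]] with rank 0, so corank 2. A Groebner basis of the Jacobian ideal J(f) in C{p,q} is {3*p^2/2 + p*q^3 + 2*p*q + q^2/2, -5*p^2/3 - 7*p*q/3 + q^4 - 2*q^2/3, p^3 - 3*p*q^2 - 2*q^3, p^2*q + 2*p*q^2 + q^3}; counting standard monomials gives mu = 8. Corank 2; j^3 = -p*(p + q)^2 has shape L^2 M (L != M), so D-series; mu = 8 gives D_8.

Type D_8, Milnor number mu = 8.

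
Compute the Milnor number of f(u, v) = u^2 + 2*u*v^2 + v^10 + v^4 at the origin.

The Hessian of f at 0 is [[2, 0], [0, 0]] with rank 1, so corank 1. A Groebner basis of the Jacobian ideal J(f) in C{u,v} is {u^5, u^4*v, u + v^2}; counting standard monomials gives mu = 9. Corank 1: A-series; mu = 9 gives A_9.

9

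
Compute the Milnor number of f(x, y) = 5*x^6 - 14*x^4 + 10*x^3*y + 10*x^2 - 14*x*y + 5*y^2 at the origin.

The Hessian of f at 0 is [[20, -14], [-14, 10]] with rank 2, so corank 0. A Groebner basis of the Jacobian ideal J(f) in C{x,y} is {x, y}; counting standard monomials gives mu = 1. Corank 0: nondegenerate Morse point, so A_1.

1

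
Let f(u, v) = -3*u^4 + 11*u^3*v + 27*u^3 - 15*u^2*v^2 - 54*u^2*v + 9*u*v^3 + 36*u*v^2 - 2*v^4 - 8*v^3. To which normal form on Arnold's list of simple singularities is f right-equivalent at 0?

E_7

The Hessian of f at 0 is [[0, 0], [0, 0]] with rank 0, so corank 2. A Groebner basis of the Jacobian ideal J(f) in C{u,v} is {19683*u^2 - 26244*u*v + v^4 + 27*v^3 + 8748*v^2, u^3 - 270*u^2 + 360*u*v - 2*v^3/3 - 120*v^2, u^2*v - 243*u^2 + 324*u*v - 7*v^3/9 - 108*v^2, -162*u^2 + u*v^2 + 216*u*v - 8*v^3/9 - 72*v^2}; counting standard monomials gives mu = 7. Corank 2; j^3 = (3*u - 2*v)^3 is a perfect cube, so E-series; the 4-jet and mu = 7 give E_7.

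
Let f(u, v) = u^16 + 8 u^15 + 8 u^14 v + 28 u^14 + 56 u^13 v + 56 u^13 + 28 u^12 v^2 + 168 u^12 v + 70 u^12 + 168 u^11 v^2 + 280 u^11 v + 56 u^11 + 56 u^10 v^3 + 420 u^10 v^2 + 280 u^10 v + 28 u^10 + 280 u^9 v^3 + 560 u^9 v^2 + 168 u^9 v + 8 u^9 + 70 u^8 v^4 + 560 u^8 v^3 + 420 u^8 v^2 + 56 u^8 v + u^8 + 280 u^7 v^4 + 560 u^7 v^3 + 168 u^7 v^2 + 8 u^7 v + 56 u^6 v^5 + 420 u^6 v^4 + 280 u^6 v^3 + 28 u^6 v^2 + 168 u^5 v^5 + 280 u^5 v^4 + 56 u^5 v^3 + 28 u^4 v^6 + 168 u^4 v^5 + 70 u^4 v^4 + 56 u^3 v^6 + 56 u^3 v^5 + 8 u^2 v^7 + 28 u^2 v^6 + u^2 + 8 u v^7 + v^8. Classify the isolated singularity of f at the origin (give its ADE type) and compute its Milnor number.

The Hessian of f at 0 is [[2, 0], [0, 0]] with rank 1, so corank 1. A Groebner basis of the Jacobian ideal J(f) in C{u,v} is {v^7, u}; counting standard monomials gives mu = 7. Corank 1: A-series; mu = 7 gives A_7.

Type A_7, Milnor number mu = 7.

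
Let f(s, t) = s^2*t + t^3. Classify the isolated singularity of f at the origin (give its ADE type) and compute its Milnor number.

The Hessian of f at 0 is [[0, 0], [0, 0]] with rank 0, so corank 2. A Groebner basis of the Jacobian ideal J(f) in C{s,t} is {t^3, s^2 + 3*t^2, s*t}; counting standard monomials gives mu = 4. Corank 2; j^3 = t*(s^2 + t^2) splits into three distinct lines over C (the quadratic factor has nonzero discriminant), so D_4.

Type D_4, Milnor number mu = 4.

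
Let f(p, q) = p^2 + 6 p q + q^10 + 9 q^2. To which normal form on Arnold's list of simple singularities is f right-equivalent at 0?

The Hessian of f at 0 is [[2, 6], [6, 18]] with rank 1, so corank 1. A Groebner basis of the Jacobian ideal J(f) in C{p,q} is {q^9, p + 3*q}; counting standard monomials gives mu = 9. Corank 1: A-series; mu = 9 gives A_9.

A_{9}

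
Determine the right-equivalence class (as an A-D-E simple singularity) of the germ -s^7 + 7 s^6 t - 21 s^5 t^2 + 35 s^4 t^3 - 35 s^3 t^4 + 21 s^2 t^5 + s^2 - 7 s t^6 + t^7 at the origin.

A_{6}

The Hessian of f at 0 has rank 1. Corank 1: A-series; mu = 6 gives A_6.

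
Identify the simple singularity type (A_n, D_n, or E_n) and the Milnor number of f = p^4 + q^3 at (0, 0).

Type E_{6}, Milnor number mu = 6.

The Hessian of f at 0 has rank 0. Corank 2; j^3 = q^3 is a perfect cube, so E-series; the 4-jet and mu = 6 give E_6.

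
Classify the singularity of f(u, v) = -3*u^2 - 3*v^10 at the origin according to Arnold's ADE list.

A9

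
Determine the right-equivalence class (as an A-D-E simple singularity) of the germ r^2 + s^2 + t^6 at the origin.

The Hessian of f at 0 is [[2, 0, 0], [0, 0, 0], [0, 0, 2]] with rank 2, so corank 1. A Groebner basis of the Jacobian ideal J(f) in C{s,t,r} is {t^5, s, r}; counting standard monomials gives mu = 5. Corank 1: A-series; mu = 5 gives A_5.

A_5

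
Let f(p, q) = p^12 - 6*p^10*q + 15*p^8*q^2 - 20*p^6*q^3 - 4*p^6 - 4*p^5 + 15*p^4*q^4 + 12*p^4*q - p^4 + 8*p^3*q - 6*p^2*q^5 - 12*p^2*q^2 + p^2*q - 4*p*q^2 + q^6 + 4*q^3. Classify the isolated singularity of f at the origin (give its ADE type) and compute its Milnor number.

The Hessian of f at 0 is [[0, 0], [0, 0]] with rank 0, so corank 2. A Groebner basis of the Jacobian ideal J(f) in C{p,q} is {p^2/39 - 359*p*q/2496 + q^4 - 103*q^3/312 + 77*q^2/416, p^3 + 32*p^2/65 - 25*p*q/26 + 4*q^3/65 - 3*q^2/65, p^2*q + p*q/2 - q^2, -8*p^2/195 + p*q^2 + 103*p*q/312 - 131*q^3/195 - 129*q^2/260}; counting standard monomials gives mu = 7. Corank 2; j^3 = q*(p - 2*q)^2 has shape L^2 M (L != M), so D-series; mu = 7 gives D_7.

Type D7, Milnor number mu = 7.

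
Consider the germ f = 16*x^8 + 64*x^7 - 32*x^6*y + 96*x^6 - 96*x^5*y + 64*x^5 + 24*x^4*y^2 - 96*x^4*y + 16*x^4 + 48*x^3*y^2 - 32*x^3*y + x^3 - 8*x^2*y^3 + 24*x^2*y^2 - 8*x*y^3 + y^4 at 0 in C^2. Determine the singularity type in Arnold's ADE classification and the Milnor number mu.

The Hessian of f at 0 is [[0, 0], [0, 0]] with rank 0, so corank 2. A Groebner basis of the Jacobian ideal J(f) in C{x,y} is {y^4, x*y^2 - y^3/6, x^2}; counting standard monomials gives mu = 6. Corank 2; j^3 = x^3 is a perfect cube, so E-series; the 4-jet and mu = 6 give E_6.

Type E_6, Milnor number mu = 6.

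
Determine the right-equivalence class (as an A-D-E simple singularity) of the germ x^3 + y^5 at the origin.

E8

The Hessian of f at 0 has rank 0. Corank 2; j^3 = x^3 is a perfect cube, so E-series; the 5-jet and mu = 8 give E_8.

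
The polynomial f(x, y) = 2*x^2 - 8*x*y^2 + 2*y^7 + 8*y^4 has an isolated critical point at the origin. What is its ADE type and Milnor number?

Type A_6, Milnor number mu = 6.

The Hessian of f at 0 has rank 1. Corank 1: A-series; mu = 6 gives A_6.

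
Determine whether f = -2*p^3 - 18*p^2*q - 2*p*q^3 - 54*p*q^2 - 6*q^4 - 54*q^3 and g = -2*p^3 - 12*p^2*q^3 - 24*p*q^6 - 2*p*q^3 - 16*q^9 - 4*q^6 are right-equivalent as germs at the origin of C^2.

Yes.

The Hessian of f at 0 has rank 0. Corank 2; j^3 = -2*(p + 3*q)^3 is a perfect cube, so E-series; the 4-jet and mu = 7 give E_7. The Hessian of g at 0 has rank 0. Corank 2; j^3 = -2*p^3 is a perfect cube, so E-series; the 4-jet and mu = 7 give E_7. Both have type E_7, hence right-equivalent.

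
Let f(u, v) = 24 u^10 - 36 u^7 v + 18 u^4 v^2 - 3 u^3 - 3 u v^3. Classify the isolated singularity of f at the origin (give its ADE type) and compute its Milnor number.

The Hessian of f at 0 has rank 0. Corank 2; j^3 = -3*u^3 is a perfect cube, so E-series; the 4-jet and mu = 7 give E_7.

Type E7, Milnor number mu = 7.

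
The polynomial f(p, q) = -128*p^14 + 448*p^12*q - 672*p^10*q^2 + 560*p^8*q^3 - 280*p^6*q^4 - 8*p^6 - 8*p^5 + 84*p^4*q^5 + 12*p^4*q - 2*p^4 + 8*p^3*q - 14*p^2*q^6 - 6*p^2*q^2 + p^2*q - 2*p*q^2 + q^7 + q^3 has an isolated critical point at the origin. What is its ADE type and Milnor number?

Type D_{8}, Milnor number mu = 8.

The Hessian of f at 0 is [[0, 0], [0, 0]] with rank 0, so corank 2. A Groebner basis of the Jacobian ideal J(f) in C{p,q} is {-4*p^2/9 + p*q^3 + 25*p*q^2/6 + 73*p*q/36 - 17*q^3/9 - 19*q^2/12, -4*p^2/3 + 21*p*q^2/2 + 35*p*q/6 + q^4 - 25*q^3/6 - 9*q^2/2, p^3 + 8*p^2/9 - 7*p*q^2/3 - 37*p*q/18 + 7*q^3/9 + 7*q^2/6, p^2*q + p*q/2 - q^2/2}; counting standard monomials gives mu = 8. Corank 2; j^3 = q*(p - q)^2 has shape L^2 M (L != M), so D-series; mu = 8 gives D_8.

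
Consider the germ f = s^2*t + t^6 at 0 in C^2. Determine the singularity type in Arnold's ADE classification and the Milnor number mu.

The Hessian of f at 0 has rank 0. Corank 2; j^3 = s^2*t has shape L^2 M (L != M), so D-series; mu = 7 gives D_7.

Type D_{7}, Milnor number mu = 7.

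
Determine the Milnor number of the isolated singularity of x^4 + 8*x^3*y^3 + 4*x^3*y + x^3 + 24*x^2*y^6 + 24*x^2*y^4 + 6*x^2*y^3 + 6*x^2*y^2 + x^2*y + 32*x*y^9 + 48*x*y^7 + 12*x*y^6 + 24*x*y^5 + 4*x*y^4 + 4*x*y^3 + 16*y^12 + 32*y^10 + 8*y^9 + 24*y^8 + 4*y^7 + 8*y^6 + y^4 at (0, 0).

The Hessian of f at 0 has rank 0. Corank 2; j^3 = x^2*(x + y) has shape L^2 M (L != M), so D-series; mu = 5 gives D_5.

5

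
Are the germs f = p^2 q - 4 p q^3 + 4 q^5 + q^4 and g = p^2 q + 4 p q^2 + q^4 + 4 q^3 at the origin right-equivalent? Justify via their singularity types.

Yes.

The Hessian of f at 0 has rank 0. Corank 2; j^3 = p^2*q has shape L^2 M (L != M), so D-series; mu = 5 gives D_5. The Hessian of g at 0 has rank 0. Corank 2; j^3 = q*(p + 2*q)^2 has shape L^2 M (L != M), so D-series; mu = 5 gives D_5. Both have type D_5, hence right-equivalent.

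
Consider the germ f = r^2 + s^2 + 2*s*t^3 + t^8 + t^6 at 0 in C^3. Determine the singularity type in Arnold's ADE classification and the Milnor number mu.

Type A7, Milnor number mu = 7.

The Hessian of f at 0 has rank 2. Corank 1: A-series; mu = 7 gives A_7.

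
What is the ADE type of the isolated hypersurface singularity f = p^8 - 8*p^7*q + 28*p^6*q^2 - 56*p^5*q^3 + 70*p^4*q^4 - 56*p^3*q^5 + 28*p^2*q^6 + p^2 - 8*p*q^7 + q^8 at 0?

The Hessian of f at 0 has rank 1. Corank 1: A-series; mu = 7 gives A_7.

A_{7}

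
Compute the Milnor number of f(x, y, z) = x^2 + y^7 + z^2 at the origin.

The Hessian of f at 0 is [[2, 0, 0], [0, 0, 0], [0, 0, 2]] with rank 2, so corank 1. A Groebner basis of the Jacobian ideal J(f) in C{x,y,z} is {y^6, x, z}; counting standard monomials gives mu = 6. Corank 1: A-series; mu = 6 gives A_6.

6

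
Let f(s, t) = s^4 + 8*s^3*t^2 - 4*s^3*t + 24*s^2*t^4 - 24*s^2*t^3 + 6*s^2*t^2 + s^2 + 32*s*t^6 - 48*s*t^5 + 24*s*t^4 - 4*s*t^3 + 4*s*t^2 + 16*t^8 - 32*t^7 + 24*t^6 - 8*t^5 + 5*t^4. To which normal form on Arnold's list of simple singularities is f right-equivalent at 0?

A_{3}

The Hessian of f at 0 has rank 1. Corank 1: A-series; mu = 3 gives A_3.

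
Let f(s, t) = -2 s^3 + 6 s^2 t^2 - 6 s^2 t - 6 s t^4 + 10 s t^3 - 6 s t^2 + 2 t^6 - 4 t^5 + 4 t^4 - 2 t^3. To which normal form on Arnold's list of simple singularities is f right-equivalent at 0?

The Hessian of f at 0 has rank 0. Corank 2; j^3 = -2*(s + t)^3 is a perfect cube, so E-series; the 4-jet and mu = 7 give E_7.

E7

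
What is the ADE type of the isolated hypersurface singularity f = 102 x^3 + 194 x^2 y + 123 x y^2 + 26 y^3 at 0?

D_4

The Hessian of f at 0 has rank 0. Corank 2; j^3 = (3*x + 2*y)*(34*x^2 + 42*x*y + 13*y^2) splits into three distinct lines over C (the quadratic factor has nonzero discriminant), so D_4.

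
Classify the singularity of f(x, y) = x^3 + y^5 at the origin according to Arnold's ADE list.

E_{8}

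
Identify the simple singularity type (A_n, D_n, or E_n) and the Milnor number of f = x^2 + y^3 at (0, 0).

Type A_2, Milnor number mu = 2.

The Hessian of f at 0 has rank 1. Corank 1: A-series; mu = 2 gives A_2.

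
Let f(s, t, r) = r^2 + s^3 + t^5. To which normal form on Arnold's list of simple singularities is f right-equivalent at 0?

E_8

The Hessian of f at 0 is [[0, 0, 0], [0, 0, 0], [0, 0, 2]] with rank 1, so corank 2. A Groebner basis of the Jacobian ideal J(f) in C{s,t,r} is {t^4, s^2, r}; counting standard monomials gives mu = 8. Corank 2; j^3 = s^3 is a perfect cube, so E-series; the 5-jet and mu = 8 give E_8.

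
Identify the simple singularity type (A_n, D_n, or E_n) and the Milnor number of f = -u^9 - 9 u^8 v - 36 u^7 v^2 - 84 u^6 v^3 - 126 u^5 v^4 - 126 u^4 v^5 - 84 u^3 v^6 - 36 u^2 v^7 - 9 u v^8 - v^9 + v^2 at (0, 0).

The Hessian of f at 0 is [[0, 0], [0, 2]] with rank 1, so corank 1. A Groebner basis of the Jacobian ideal J(f) in C{u,v} is {u^8, v}; counting standard monomials gives mu = 8. Corank 1: A-series; mu = 8 gives A_8.

Type A_8, Milnor number mu = 8.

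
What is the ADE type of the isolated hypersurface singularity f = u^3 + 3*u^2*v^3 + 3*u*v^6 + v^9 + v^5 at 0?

E_{8}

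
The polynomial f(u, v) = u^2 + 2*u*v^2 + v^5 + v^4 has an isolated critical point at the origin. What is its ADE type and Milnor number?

Type A4, Milnor number mu = 4.

The Hessian of f at 0 is [[2, 0], [0, 0]] with rank 1, so corank 1. A Groebner basis of the Jacobian ideal J(f) in C{u,v} is {u^2, u + v^2}; counting standard monomials gives mu = 4. Corank 1: A-series; mu = 4 gives A_4.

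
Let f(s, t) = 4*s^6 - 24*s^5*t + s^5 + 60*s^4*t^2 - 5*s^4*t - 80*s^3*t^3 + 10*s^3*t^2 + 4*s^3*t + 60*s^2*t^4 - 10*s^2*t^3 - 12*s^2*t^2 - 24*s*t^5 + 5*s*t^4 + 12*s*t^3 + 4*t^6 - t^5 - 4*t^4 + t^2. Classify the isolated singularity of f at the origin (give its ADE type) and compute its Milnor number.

Type A4, Milnor number mu = 4.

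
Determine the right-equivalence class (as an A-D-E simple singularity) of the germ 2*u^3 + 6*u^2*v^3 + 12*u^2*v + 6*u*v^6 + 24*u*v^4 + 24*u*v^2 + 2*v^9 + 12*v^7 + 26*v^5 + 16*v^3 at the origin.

The Hessian of f at 0 is [[0, 0], [0, 0]] with rank 0, so corank 2. A Groebner basis of the Jacobian ideal J(f) in C{u,v} is {u^2/2 + u*v^3 + 2*u*v + 2*v^2, v^4, u^3 - 12*u*v^2 - 16*v^3, u^2*v + 4*u*v^2 + 4*v^3}; counting standard monomials gives mu = 8. Corank 2; j^3 = 2*(u + 2*v)^3 is a perfect cube, so E-series; the 5-jet and mu = 8 give E_8.

E8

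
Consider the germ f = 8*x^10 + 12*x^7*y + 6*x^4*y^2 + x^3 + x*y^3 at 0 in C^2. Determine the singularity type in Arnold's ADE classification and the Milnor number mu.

Type E7, Milnor number mu = 7.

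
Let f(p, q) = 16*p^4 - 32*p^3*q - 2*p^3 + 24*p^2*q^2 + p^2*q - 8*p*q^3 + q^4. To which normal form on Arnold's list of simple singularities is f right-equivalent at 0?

D_5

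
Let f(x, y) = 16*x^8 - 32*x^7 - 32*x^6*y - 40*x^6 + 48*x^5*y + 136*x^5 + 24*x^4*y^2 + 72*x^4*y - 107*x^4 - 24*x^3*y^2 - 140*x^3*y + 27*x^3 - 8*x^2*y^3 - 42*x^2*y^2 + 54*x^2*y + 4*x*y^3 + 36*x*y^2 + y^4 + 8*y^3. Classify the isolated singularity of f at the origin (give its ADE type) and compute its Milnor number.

Type E6, Milnor number mu = 6.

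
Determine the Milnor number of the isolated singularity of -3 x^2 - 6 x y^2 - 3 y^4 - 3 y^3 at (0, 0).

2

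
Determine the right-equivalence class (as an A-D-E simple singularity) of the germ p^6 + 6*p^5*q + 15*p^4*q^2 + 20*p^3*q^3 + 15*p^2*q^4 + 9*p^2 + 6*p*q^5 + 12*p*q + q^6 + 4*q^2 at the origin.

A5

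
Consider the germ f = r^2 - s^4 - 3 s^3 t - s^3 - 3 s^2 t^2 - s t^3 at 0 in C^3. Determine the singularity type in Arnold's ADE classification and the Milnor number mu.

Type E7, Milnor number mu = 7.

The Hessian of f at 0 is [[0, 0, 0], [0, 0, 0], [0, 0, 2]] with rank 1, so corank 2. A Groebner basis of the Jacobian ideal J(f) in C{s,t,r} is {3*s^2 + t^4 + t^3, s^3, s^2*t - s^2 - t^3/3, 2*s^2 + s*t^2 + 2*t^3/3, r}; counting standard monomials gives mu = 7. Corank 2; j^3 = -s^3 is a perfect cube, so E-series; the 4-jet and mu = 7 give E_7.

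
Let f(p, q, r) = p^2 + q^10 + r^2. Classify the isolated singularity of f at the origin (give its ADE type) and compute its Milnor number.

Type A_9, Milnor number mu = 9.

The Hessian of f at 0 is [[2, 0, 0], [0, 0, 0], [0, 0, 2]] with rank 2, so corank 1. A Groebner basis of the Jacobian ideal J(f) in C{p,q,r} is {q^9, p, r}; counting standard monomials gives mu = 9. Corank 1: A-series; mu = 9 gives A_9.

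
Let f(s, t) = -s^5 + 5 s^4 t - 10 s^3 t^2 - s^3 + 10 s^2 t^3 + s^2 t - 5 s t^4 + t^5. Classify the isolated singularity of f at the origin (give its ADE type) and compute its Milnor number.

Type D_6, Milnor number mu = 6.

The Hessian of f at 0 has rank 0. Corank 2; j^3 = -s^2*(s - t) has shape L^2 M (L != M), so D-series; mu = 6 gives D_6.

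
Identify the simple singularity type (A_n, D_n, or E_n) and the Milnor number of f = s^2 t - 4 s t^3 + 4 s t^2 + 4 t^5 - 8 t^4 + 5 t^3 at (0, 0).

The Hessian of f at 0 has rank 0. Corank 2; j^3 = t*(s^2 + 4*s*t + 5*t^2) splits into three distinct lines over C (the quadratic factor has nonzero discriminant), so D_4.

Type D_4, Milnor number mu = 4.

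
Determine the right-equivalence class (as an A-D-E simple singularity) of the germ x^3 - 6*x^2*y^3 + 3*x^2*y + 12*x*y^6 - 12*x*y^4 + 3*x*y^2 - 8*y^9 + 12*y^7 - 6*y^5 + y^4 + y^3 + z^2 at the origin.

E_6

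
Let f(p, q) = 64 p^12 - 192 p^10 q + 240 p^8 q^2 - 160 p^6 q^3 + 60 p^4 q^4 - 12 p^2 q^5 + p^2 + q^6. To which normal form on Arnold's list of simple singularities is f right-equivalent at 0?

A_{5}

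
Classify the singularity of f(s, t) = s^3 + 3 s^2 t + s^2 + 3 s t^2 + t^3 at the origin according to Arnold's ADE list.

The Hessian of f at 0 is [[2, 0], [0, 0]] with rank 1, so corank 1. A Groebner basis of the Jacobian ideal J(f) in C{s,t} is {t^2, s}; counting standard monomials gives mu = 2. Corank 1: A-series; mu = 2 gives A_2.

A_2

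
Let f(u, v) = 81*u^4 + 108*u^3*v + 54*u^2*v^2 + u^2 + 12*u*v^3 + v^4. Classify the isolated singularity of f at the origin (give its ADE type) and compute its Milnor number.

Type A_{3}, Milnor number mu = 3.

The Hessian of f at 0 is [[2, 0], [0, 0]] with rank 1, so corank 1. A Groebner basis of the Jacobian ideal J(f) in C{u,v} is {v^3, u}; counting standard monomials gives mu = 3. Corank 1: A-series; mu = 3 gives A_3.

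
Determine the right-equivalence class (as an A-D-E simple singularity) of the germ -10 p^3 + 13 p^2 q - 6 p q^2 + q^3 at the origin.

D4

The Hessian of f at 0 has rank 0. Corank 2; j^3 = -(2*p - q)*(5*p^2 - 4*p*q + q^2) splits into three distinct lines over C (the quadratic factor has nonzero discriminant), so D_4.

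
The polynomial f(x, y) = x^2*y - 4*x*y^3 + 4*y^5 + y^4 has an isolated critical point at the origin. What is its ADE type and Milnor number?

The Hessian of f at 0 has rank 0. Corank 2; j^3 = x^2*y has shape L^2 M (L != M), so D-series; mu = 5 gives D_5.

Type D5, Milnor number mu = 5.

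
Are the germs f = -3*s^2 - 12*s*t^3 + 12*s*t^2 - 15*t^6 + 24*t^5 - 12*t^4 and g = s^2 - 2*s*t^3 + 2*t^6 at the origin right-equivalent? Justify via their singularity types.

Yes.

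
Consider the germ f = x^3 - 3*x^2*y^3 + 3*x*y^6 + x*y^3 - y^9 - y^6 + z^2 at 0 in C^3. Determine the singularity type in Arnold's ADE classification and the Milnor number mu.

Type E_{7}, Milnor number mu = 7.

The Hessian of f at 0 is [[0, 0, 0], [0, 0, 0], [0, 0, 2]] with rank 1, so corank 2. A Groebner basis of the Jacobian ideal J(f) in C{x,y,z} is {x^3, x*y^2, 3*x^2 + y^3, z}; counting standard monomials gives mu = 7. Corank 2; j^3 = x^3 is a perfect cube, so E-series; the 4-jet and mu = 7 give E_7.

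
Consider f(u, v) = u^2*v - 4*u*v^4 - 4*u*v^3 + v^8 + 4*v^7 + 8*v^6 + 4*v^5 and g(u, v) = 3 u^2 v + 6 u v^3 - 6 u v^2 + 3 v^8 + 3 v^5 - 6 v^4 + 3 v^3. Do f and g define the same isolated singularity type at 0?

The Hessian of f at 0 has rank 0. Corank 2; j^3 = u^2*v has shape L^2 M (L != M), so D-series; mu = 9 gives D_9. The Hessian of g at 0 has rank 0. Corank 2; j^3 = 3*v*(u - v)^2 has shape L^2 M (L != M), so D-series; mu = 9 gives D_9. Both have type D_9, hence right-equivalent.

Yes.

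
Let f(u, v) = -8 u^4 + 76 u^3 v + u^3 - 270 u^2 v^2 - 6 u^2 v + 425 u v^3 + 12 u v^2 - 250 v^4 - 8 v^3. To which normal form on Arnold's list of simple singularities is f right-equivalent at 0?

E7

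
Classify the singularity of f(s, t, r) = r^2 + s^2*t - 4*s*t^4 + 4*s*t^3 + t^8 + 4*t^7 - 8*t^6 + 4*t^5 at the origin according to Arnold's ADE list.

D_9

The Hessian of f at 0 has rank 1. Corank 2; j^3 = s^2*t has shape L^2 M (L != M), so D-series; mu = 9 gives D_9.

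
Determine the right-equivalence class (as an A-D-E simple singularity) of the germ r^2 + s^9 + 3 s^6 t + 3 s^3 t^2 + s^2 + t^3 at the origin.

A_{2}

The Hessian of f at 0 has rank 2. Corank 1: A-series; mu = 2 gives A_2.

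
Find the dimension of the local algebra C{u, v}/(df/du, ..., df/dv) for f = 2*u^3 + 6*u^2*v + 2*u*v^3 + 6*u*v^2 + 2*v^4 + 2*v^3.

The Hessian of f at 0 has rank 0. Corank 2; j^3 = 2*(u + v)^3 is a perfect cube, so E-series; the 4-jet and mu = 7 give E_7.

7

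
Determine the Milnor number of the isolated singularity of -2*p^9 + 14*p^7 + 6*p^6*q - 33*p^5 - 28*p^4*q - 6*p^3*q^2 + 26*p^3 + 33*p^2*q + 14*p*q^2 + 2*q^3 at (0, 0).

4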